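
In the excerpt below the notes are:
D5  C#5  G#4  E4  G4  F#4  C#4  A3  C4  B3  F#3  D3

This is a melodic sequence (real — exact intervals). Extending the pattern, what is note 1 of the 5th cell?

With 4-note cells, note 1 of each statement runs D5, G4, C4.
Extending down a 5th: F3 → Bb2.

Bb2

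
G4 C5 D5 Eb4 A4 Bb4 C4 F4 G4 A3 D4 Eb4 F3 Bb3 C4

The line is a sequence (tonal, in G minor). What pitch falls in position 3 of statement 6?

A3

The unit is 3 notes. Position-3 pitches of the 5 shown cells: D5, Bb4, G4, Eb4, C4.
From C4, down a 3rd gives A3.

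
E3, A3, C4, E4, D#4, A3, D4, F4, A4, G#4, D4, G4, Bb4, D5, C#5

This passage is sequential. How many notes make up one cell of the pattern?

5

15 notes total. Splitting into 3 groups of 5:
E3 A3 C4 E4 D#4 | A3 D4 F4 A4 G#4 | D4 G4 Bb4 D5 C#5
Every group is a transposition up a 4th of the one before; no shorter unit works.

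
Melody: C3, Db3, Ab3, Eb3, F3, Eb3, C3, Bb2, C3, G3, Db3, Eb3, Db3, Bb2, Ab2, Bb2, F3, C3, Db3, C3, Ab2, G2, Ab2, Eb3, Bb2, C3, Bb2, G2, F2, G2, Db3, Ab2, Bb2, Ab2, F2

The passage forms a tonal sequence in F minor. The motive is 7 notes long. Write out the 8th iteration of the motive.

With a 7-note motive the entries are C3, Bb2, Ab2, G2, F2, each down a 2nd from the previous.
Carrying on: Eb2 → Db2 → C2.
Statement 8 starts on C2 and keeps the same diatonic contour: C2 Db2 Ab2 Eb2 F2 Eb2 C2.

C2 Db2 Ab2 Eb2 F2 Eb2 C2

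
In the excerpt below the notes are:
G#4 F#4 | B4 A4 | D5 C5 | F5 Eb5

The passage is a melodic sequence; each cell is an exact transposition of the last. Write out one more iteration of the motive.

Ab5 Gb5

The 2-note cells begin on G#4, B4, D5, F5 — each up a 3rd from the last.
Statement 5 starts on Ab5 and keeps the same exact contour: Ab5 Gb5.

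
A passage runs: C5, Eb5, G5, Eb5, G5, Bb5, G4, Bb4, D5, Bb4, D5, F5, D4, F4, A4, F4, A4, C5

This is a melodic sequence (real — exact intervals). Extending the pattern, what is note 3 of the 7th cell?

The unit is 6 notes. Position-3 pitches of the 3 shown cells: G5, D5, A4.
Each moves down a 4th. Continuing: E4 → B3 → F#3 → C#3.

C#3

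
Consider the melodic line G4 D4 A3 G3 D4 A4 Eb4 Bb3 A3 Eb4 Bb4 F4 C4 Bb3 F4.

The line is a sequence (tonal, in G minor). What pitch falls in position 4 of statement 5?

D4

Grouping in 5s, the 4th note of each cell is G3, A3, Bb3.
Each moves up a 2nd. Continuing: C4 → D4.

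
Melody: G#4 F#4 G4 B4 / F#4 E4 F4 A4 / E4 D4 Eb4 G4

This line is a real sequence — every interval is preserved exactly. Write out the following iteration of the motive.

The 4-note cells begin on G#4, F#4, E4 — each down a 2nd from the last.
From D4 the exact shape gives D4 C4 Db4 F4.

D4 C4 Db4 F4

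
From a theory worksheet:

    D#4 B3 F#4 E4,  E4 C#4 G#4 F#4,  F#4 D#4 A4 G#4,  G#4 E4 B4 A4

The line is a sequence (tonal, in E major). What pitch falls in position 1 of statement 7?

C#5

Grouping in 4s, the 1st note of each cell is D#4, E4, F#4, G#4.
Carrying that up a 2nd forward: A4 → B4 → C#5.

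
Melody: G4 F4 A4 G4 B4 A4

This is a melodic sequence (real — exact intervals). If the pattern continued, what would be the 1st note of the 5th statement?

D#5

The unit is 2 notes. Position-1 pitches of the 3 shown cells: G4, A4, B4.
Each moves up a 2nd. Continuing: C#5 → D#5.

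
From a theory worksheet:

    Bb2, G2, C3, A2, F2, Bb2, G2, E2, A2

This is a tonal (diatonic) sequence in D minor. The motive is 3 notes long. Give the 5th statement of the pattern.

E2 C2 F2

The 3-note cells begin on Bb2, A2, G2 — each down a 2nd from the last.
Continuing the starts: F2 → E2.
Statement 5 starts on E2 and keeps the same diatonic contour: E2 C2 F2.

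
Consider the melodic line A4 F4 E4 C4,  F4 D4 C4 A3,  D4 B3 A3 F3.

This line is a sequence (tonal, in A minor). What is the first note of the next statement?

B3

The 4-note cells begin on A4, F4, D4 — each down a 3rd from the last.
The next head, down a 3rd from D4, is B3.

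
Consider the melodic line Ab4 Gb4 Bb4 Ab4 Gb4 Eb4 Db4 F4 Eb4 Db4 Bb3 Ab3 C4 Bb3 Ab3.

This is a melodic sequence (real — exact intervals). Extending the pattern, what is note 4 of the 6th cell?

With 5-note cells, note 4 of each statement runs Ab4, Eb4, Bb3.
Extending down a 4th: F3 → C3 → G2.

G2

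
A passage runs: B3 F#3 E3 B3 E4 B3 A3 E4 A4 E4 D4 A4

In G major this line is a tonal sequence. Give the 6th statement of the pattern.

With a 4-note motive the entries are B3, E4, A4, each up a 4th from the previous.
Continuing the starts: D5 → G5 → C6.
Statement 6 starts on C6 and keeps the same diatonic contour: C6 G5 F#5 C6.

C6 G5 F#5 C6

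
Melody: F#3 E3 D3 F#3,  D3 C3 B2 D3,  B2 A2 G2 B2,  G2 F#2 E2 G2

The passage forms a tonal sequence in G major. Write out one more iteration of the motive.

E2 D2 C2 E2

With a 4-note motive the entries are F#3, D3, B2, G2, each down a 3rd from the previous.
From E2 the diatonic shape gives E2 D2 C2 E2.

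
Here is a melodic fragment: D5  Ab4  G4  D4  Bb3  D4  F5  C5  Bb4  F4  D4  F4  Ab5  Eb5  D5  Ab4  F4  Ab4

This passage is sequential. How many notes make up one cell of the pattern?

18 notes total. Splitting into 3 groups of 6:
D5 Ab4 G4 D4 Bb3 D4 | F5 C5 Bb4 F4 D4 F4 | Ab5 Eb5 D5 Ab4 F4 Ab4
Every group is a transposition up a 3rd of the one before; no shorter unit works.

6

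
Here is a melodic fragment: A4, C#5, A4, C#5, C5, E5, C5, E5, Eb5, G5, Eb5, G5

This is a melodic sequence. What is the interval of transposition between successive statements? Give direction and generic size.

up a 3rd

Taking 4-note groups, the heads are A4, C5, Eb5: the pattern moves up a 3rd.
From A4 to C5: up a 3rd.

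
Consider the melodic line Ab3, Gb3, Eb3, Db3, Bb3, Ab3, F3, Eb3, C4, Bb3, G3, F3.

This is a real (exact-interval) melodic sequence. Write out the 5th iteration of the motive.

Taking 4-note groups, the heads are Ab3, Bb3, C4: the pattern moves up a 2nd.
Extending up a 2nd: D4 → E4.
From E4 the exact shape gives E4 D4 B3 A3.

E4 D4 B3 A3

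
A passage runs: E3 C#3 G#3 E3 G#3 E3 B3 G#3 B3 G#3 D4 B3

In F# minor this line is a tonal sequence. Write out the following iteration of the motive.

D4 B3 F#4 D4

The 4-note cells begin on E3, G#3, B3 — each up a 3rd from the last.
So cell 4 is D4 B3 F#4 D4.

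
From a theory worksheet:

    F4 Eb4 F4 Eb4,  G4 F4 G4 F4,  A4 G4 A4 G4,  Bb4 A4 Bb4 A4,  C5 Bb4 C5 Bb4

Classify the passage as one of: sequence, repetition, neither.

Each 4-note cell is the previous one transposed up a 2nd.

sequence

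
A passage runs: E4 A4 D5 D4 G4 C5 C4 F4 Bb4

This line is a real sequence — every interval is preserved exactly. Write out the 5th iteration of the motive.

Taking 3-note groups, the heads are E4, D4, C4: the pattern moves down a 2nd.
Extending down a 2nd: Bb3 → Ab3.
Statement 5 starts on Ab3 and keeps the same exact contour: Ab3 Db4 Gb4.

Ab3 Db4 Gb4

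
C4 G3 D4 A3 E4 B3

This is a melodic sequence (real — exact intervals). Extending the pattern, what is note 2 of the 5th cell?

Grouping in 2s, the 2nd note of each cell is G3, A3, B3.
Extending up a 2nd: C#4 → D#4.

D#4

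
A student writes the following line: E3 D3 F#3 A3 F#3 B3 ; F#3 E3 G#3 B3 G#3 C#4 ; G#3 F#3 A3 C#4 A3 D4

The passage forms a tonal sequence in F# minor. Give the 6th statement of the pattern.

Unit = 6 notes; the statements start on E3, F#3, G#3, moving up a 2nd each time.
Continuing the starts: A3 → B3 → C#4.
So cell 6 is C#4 B3 D4 F#4 D4 G#4.

C#4 B3 D4 F#4 D4 G#4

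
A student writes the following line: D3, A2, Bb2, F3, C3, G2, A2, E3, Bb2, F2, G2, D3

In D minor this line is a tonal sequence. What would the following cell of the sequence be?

Unit = 4 notes; the statements start on D3, C3, Bb2, moving down a 2nd each time.
From A2 the diatonic shape gives A2 E2 F2 C3.

A2 E2 F2 C3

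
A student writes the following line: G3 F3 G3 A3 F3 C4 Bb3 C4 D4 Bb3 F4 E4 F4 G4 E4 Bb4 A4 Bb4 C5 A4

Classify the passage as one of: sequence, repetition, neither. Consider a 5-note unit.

Each 5-note cell is the previous one transposed up a 4th.

sequence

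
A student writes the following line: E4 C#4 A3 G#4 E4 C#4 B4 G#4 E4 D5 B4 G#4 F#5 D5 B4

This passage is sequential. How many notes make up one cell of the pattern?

Try groups of 3 (5 cells in 15 notes):
E4 C#4 A3 | G#4 E4 C#4 | B4 G#4 E4 | D5 B4 G#4 | F#5 D5 B4
Each cell is the previous one up a 3rd — so the unit is 3 notes.

3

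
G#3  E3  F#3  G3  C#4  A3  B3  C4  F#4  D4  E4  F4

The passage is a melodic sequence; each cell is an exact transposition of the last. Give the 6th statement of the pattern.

A5 F5 G5 Ab5

Unit = 4 notes; the statements start on G#3, C#4, F#4, moving up a 4th each time.
Continuing the starts: B4 → E5 → A5.
So cell 6 is A5 F5 G5 Ab5.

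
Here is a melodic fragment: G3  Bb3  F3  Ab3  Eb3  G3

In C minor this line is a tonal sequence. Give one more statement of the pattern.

D3 F3

Taking 2-note groups, the heads are G3, F3, Eb3: the pattern moves down a 2nd.
So cell 4 is D3 F3.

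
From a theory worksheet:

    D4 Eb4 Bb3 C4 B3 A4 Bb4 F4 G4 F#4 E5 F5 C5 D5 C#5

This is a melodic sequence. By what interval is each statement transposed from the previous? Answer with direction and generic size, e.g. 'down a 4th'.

up a 5th

Unit = 5 notes; the statements start on D4, A4, E5, moving up a 5th each time.
From D4 to A4: up a 5th.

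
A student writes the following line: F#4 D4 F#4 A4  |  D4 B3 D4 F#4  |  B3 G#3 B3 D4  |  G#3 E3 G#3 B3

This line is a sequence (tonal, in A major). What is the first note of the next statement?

E3

Unit = 4 notes; the statements start on F#4, D4, B3, G#3, moving down a 3rd each time.
The next head, down a 3rd from G#3, is E3.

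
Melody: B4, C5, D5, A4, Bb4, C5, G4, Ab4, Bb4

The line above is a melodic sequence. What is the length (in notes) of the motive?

3

Try groups of 3 (3 cells in 9 notes):
B4 C5 D5 | A4 Bb4 C5 | G4 Ab4 Bb4
Every group is a transposition down a 2nd of the one before; no shorter unit works.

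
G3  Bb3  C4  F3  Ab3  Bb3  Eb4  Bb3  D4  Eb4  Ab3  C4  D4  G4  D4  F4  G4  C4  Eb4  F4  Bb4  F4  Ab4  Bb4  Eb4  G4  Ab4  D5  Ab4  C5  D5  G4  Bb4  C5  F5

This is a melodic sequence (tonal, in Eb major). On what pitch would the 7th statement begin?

Eb5

Unit = 7 notes; the statements start on G3, Bb3, D4, F4, Ab4, moving up a 3rd each time.
Extending the heads up a 3rd: C5 → Eb5.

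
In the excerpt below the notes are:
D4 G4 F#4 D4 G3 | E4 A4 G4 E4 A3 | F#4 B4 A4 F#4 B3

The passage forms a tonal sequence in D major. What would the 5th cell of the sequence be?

Taking 5-note groups, the heads are D4, E4, F#4: the pattern moves up a 2nd.
Extending up a 2nd: G4 → A4.
From A4 the diatonic shape gives A4 D5 C#5 A4 D4.

A4 D5 C#5 A4 D4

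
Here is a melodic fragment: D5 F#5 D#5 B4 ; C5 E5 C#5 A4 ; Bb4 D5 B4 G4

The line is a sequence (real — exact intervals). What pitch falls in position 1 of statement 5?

Gb4

Grouping in 4s, the 1st note of each cell is D5, C5, Bb4.
Carrying that down a 2nd forward: Ab4 → Gb4.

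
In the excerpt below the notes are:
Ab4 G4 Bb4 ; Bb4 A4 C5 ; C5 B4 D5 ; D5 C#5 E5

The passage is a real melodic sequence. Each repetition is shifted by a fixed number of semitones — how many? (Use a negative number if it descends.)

The 3-note cells begin on Ab4, Bb4, C5, D5 — each up a 2nd from the last.
Ab4 to Bb4 spans +2 semitones.

2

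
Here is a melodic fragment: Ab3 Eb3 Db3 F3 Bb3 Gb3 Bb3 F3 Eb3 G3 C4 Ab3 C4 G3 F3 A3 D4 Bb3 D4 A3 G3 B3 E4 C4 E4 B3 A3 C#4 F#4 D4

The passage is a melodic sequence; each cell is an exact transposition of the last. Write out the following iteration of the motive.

The 6-note cells begin on Ab3, Bb3, C4, D4, E4 — each up a 2nd from the last.
From F#4 the exact shape gives F#4 C#4 B3 D#4 G#4 E4.

F#4 C#4 B3 D#4 G#4 E4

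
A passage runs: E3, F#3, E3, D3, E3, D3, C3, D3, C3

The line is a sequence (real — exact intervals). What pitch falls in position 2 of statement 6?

With 3-note cells, note 2 of each statement runs F#3, E3, D3.
Carrying that down a 2nd forward: C3 → Bb2 → Ab2.

Ab2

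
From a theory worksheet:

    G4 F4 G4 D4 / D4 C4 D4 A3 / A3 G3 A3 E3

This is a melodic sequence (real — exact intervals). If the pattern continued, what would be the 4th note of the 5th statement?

The unit is 4 notes. Position-4 pitches of the 3 shown cells: D4, A3, E3.
Extending down a 4th: B2 → F#2.

F#2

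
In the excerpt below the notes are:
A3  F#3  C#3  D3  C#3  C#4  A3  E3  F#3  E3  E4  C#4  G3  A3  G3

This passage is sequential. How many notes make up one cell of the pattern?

15 notes total. Splitting into 3 groups of 5:
A3 F#3 C#3 D3 C#3 | C#4 A3 E3 F#3 E3 | E4 C#4 G3 A3 G3
Every group is a transposition up a 3rd of the one before; no shorter unit works.

5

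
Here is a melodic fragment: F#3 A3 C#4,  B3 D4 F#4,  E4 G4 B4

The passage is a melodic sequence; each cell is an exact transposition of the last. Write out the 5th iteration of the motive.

D5 F5 A5

The 3-note cells begin on F#3, B3, E4 — each up a 4th from the last.
Continuing the starts: A4 → D5.
So cell 5 is D5 F5 A5.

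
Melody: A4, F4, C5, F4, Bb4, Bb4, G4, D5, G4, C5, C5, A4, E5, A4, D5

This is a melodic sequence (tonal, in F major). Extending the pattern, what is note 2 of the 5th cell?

With 5-note cells, note 2 of each statement runs F4, G4, A4.
Extending up a 2nd: Bb4 → C5.

C5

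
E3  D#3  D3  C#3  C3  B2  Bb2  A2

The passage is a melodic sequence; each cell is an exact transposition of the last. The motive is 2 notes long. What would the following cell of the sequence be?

Unit = 2 notes; the statements start on E3, D3, C3, Bb2, moving down a 2nd each time.
So cell 5 is Ab2 G2.

Ab2 G2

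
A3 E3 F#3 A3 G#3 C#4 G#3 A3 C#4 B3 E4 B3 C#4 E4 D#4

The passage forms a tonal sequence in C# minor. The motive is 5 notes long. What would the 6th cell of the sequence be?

Taking 5-note groups, the heads are A3, C#4, E4: the pattern moves up a 3rd.
Continuing the starts: G#4 → B4 → D#5.
So cell 6 is D#5 A4 B4 D#5 C#5.

D#5 A4 B4 D#5 C#5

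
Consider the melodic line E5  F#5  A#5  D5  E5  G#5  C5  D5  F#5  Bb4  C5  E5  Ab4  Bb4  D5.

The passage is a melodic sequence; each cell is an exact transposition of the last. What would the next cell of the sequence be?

Gb4 Ab4 C5

Unit = 3 notes; the statements start on E5, D5, C5, Bb4, Ab4, moving down a 2nd each time.
Statement 6 starts on Gb4 and keeps the same exact contour: Gb4 Ab4 C5.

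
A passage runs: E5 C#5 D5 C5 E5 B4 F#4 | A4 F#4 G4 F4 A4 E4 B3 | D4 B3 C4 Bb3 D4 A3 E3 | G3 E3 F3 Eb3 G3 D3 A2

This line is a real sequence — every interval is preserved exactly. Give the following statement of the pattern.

C3 A2 Bb2 Ab2 C3 G2 D2

Unit = 7 notes; the statements start on E5, A4, D4, G3, moving down a 5th each time.
From C3 the exact shape gives C3 A2 Bb2 Ab2 C3 G2 D2.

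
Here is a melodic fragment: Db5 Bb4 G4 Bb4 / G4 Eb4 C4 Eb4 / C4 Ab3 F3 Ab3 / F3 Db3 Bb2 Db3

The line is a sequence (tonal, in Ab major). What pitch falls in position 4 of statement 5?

The unit is 4 notes. Position-4 pitches of the 4 shown cells: Bb4, Eb4, Ab3, Db3.
One more down a 5th gives G2.

G2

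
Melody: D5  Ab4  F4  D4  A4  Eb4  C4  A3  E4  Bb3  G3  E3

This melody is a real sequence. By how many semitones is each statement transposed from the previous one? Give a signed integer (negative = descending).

-5

Unit = 4 notes; the statements start on D5, A4, E4, moving down a 4th each time.
Counting half-steps from D5 to A4: -5.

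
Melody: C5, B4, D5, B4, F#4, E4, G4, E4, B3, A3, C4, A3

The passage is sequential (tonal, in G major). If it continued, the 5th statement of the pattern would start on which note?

A2

Unit = 4 notes; the statements start on C5, F#4, B3, moving down a 5th each time.
Continuing: E3 → A2. Statement 5 starts on A2.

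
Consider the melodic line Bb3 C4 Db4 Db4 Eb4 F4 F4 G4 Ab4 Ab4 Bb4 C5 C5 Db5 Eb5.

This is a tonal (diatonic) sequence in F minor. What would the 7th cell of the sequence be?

Unit = 3 notes; the statements start on Bb3, Db4, F4, Ab4, C5, moving up a 3rd each time.
Extending up a 3rd: Eb5 → G5.
Statement 7 starts on G5 and keeps the same diatonic contour: G5 Ab5 Bb5.

G5 Ab5 Bb5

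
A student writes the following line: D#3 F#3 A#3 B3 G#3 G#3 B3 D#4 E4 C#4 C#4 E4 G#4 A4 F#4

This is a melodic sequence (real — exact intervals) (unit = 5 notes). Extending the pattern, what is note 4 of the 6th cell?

Grouping in 5s, the 4th note of each cell is B3, E4, A4.
Carrying that up a 4th forward: D5 → G5 → C6.

C6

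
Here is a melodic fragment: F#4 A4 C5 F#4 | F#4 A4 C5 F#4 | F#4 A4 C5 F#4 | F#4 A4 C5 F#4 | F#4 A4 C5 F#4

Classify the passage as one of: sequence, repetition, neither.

repetition

Each 4-note cell is identical (F#4 A4 C5 F#4), restated at the same pitch.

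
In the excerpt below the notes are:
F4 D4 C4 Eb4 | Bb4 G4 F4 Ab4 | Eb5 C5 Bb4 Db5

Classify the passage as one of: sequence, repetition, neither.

sequence

Each 4-note cell is the previous one transposed up a 4th.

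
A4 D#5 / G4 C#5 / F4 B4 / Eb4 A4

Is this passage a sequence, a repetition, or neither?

Each 2-note cell is the previous one transposed down a 2nd.

sequence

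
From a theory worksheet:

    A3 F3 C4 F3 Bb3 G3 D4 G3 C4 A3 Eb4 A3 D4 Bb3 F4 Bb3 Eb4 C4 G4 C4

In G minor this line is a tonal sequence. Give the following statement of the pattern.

Taking 4-note groups, the heads are A3, Bb3, C4, D4, Eb4: the pattern moves up a 2nd.
From F4 the diatonic shape gives F4 D4 A4 D4.

F4 D4 A4 D4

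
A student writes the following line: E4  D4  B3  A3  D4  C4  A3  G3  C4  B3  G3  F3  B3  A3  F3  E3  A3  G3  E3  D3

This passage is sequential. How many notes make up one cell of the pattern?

4

Try groups of 4 (5 cells in 20 notes):
E4 D4 B3 A3 | D4 C4 A3 G3 | C4 B3 G3 F3 | B3 A3 F3 E3 | A3 G3 E3 D3
Each cell is the previous one down a 2nd — so the unit is 4 notes.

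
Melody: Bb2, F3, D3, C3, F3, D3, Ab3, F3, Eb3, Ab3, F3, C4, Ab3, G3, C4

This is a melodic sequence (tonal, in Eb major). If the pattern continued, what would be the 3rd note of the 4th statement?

C4

Grouping in 5s, the 3rd note of each cell is D3, F3, Ab3.
One more up a 3rd gives C4.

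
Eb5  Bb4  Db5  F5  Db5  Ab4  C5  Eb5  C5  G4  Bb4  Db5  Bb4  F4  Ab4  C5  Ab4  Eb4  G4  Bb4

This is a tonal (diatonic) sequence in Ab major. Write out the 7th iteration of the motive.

F4 C4 Eb4 G4

The 4-note cells begin on Eb5, Db5, C5, Bb4, Ab4 — each down a 2nd from the last.
Extending down a 2nd: G4 → F4.
From F4 the diatonic shape gives F4 C4 Eb4 G4.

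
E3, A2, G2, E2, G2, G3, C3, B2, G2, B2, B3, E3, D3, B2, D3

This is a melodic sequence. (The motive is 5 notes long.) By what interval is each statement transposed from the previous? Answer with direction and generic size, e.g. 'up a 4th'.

up a 3rd

Unit = 5 notes; the statements start on E3, G3, B3, moving up a 3rd each time.
From E3 to G3: up a 3rd.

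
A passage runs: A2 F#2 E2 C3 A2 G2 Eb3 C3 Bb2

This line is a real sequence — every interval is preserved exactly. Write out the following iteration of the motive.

Unit = 3 notes; the statements start on A2, C3, Eb3, moving up a 3rd each time.
Statement 4 starts on Gb3 and keeps the same exact contour: Gb3 Eb3 Db3.

Gb3 Eb3 Db3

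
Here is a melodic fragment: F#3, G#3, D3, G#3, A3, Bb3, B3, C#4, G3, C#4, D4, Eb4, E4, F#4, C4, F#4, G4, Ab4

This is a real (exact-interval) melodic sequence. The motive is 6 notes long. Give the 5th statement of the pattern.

Taking 6-note groups, the heads are F#3, B3, E4: the pattern moves up a 4th.
Extending up a 4th: A4 → D5.
From D5 the exact shape gives D5 E5 Bb4 E5 F5 Gb5.

D5 E5 Bb4 E5 F5 Gb5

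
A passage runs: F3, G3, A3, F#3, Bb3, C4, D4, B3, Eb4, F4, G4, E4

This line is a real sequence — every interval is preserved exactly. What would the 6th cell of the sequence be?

The 4-note cells begin on F3, Bb3, Eb4 — each up a 4th from the last.
Extending up a 4th: Ab4 → Db5 → Gb5.
Statement 6 starts on Gb5 and keeps the same exact contour: Gb5 Ab5 Bb5 G5.

Gb5 Ab5 Bb5 G5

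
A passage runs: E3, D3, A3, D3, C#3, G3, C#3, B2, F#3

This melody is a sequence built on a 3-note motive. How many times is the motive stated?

3

9 notes in groups of 3 gives 9/3 = 3 statements.
Starts: E3, D3, C#3 — each down a 2nd.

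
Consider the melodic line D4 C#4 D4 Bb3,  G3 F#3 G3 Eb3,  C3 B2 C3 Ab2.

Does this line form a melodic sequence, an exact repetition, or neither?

sequence

Each 4-note cell is the previous one transposed down a 5th.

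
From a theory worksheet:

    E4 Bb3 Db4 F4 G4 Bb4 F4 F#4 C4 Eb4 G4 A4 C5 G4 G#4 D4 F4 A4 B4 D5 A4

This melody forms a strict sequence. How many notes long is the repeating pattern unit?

7

Try groups of 7 (3 cells in 21 notes):
E4 Bb3 Db4 F4 G4 Bb4 F4 | F#4 C4 Eb4 G4 A4 C5 G4 | G#4 D4 F4 A4 B4 D5 A4
Every group is a transposition up a 2nd of the one before; no shorter unit works.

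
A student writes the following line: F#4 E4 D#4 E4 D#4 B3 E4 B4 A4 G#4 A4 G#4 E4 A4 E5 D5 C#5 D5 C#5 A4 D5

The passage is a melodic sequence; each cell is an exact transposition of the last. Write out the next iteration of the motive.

A5 G5 F#5 G5 F#5 D5 G5

Taking 7-note groups, the heads are F#4, B4, E5: the pattern moves up a 4th.
Statement 4 starts on A5 and keeps the same exact contour: A5 G5 F#5 G5 F#5 D5 G5.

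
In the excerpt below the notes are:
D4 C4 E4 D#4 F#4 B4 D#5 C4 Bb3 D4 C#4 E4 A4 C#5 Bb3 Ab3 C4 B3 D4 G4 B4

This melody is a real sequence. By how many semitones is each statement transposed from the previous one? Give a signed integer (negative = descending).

-2

With a 7-note motive the entries are D4, C4, Bb3, each down a 2nd from the previous.
D4 to C4 spans -2 semitones.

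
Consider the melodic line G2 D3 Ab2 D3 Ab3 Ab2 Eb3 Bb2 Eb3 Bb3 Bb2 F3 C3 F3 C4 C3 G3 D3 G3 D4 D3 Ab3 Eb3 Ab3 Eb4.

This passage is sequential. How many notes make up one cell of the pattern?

5

There are 25 notes; a 5-note unit gives 5 cells:
G2 D3 Ab2 D3 Ab3 | Ab2 Eb3 Bb2 Eb3 Bb3 | Bb2 F3 C3 F3 C4 | C3 G3 D3 G3 D4 | D3 Ab3 Eb3 Ab3 Eb4
Every group is a transposition up a 2nd of the one before; no shorter unit works.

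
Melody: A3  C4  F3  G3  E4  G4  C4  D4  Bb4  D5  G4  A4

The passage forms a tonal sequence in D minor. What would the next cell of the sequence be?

Taking 4-note groups, the heads are A3, E4, Bb4: the pattern moves up a 5th.
Statement 4 starts on F5 and keeps the same diatonic contour: F5 A5 D5 E5.

F5 A5 D5 E5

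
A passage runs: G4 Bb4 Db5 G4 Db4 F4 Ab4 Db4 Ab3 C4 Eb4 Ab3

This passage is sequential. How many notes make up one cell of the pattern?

4

There are 12 notes; a 4-note unit gives 3 cells:
G4 Bb4 Db5 G4 | Db4 F4 Ab4 Db4 | Ab3 C4 Eb4 Ab3
Every group is a transposition down a 4th of the one before; no shorter unit works.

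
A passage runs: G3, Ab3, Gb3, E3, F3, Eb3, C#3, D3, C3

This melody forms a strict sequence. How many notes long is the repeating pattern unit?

3

Try groups of 3 (3 cells in 9 notes):
G3 Ab3 Gb3 | E3 F3 Eb3 | C#3 D3 C3
That's a consistent down a 3rd shift per cell, and no other grouping gives one.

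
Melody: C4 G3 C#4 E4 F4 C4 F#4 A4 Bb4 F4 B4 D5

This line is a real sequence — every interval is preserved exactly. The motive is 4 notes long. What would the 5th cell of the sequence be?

The 4-note cells begin on C4, F4, Bb4 — each up a 4th from the last.
Continuing the starts: Eb5 → Ab5.
So cell 5 is Ab5 Eb5 A5 C6.

Ab5 Eb5 A5 C6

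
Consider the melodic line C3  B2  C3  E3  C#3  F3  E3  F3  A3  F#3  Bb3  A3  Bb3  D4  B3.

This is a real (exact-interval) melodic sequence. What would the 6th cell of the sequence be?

With a 5-note motive the entries are C3, F3, Bb3, each up a 4th from the previous.
Continuing the starts: Eb4 → Ab4 → Db5.
So cell 6 is Db5 C5 Db5 F5 D5.

Db5 C5 Db5 F5 D5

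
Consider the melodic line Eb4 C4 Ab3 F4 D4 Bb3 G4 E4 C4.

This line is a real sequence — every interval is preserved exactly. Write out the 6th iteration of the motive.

Unit = 3 notes; the statements start on Eb4, F4, G4, moving up a 2nd each time.
Extending up a 2nd: A4 → B4 → C#5.
So cell 6 is C#5 A#4 F#4.

C#5 A#4 F#4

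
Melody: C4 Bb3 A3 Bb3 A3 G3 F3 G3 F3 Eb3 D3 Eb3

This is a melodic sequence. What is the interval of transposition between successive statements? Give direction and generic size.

Unit = 4 notes; the statements start on C4, A3, F3, moving down a 3rd each time.
From C4 to A3: down a 3rd.

down a 3rd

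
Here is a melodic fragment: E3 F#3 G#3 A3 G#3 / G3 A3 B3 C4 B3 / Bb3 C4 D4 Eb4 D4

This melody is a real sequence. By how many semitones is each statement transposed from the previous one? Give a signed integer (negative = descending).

3

Unit = 5 notes; the statements start on E3, G3, Bb3, moving up a 3rd each time.
E3→G3 is 55 − 52 = 3 semitones.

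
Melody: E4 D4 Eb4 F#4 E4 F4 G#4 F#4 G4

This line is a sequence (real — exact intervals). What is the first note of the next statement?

Unit = 3 notes; the statements start on E4, F#4, G#4, moving up a 2nd each time.
One more step up a 2nd gives A#4.

A#4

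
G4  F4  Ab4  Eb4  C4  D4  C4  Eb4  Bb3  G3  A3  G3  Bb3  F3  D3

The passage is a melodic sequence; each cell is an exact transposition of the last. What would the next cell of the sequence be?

The 5-note cells begin on G4, D4, A3 — each down a 4th from the last.
Statement 4 starts on E3 and keeps the same exact contour: E3 D3 F3 C3 A2.

E3 D3 F3 C3 A2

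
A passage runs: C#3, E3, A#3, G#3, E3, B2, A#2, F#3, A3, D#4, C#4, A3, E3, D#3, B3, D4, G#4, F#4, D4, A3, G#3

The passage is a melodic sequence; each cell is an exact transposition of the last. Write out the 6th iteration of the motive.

D5 F5 B5 A5 F5 C5 B4

The 7-note cells begin on C#3, F#3, B3 — each up a 4th from the last.
Continuing the starts: E4 → A4 → D5.
From D5 the exact shape gives D5 F5 B5 A5 F5 C5 B4.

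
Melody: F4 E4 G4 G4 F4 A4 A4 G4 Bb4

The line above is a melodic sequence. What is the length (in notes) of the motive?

Try groups of 3 (3 cells in 9 notes):
F4 E4 G4 | G4 F4 A4 | A4 G4 Bb4
Each cell is the previous one up a 2nd — so the unit is 3 notes.

3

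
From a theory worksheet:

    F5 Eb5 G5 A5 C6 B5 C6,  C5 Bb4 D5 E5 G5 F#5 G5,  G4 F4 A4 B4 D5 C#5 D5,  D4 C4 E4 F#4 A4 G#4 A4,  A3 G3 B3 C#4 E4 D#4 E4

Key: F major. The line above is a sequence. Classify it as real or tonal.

real

Each cell has the same semitone pattern (-2, 4, 2, 3, -1, 1) — intervals are preserved exactly.
And Eb5 lies outside F major, so the sequence is real rather than tonal.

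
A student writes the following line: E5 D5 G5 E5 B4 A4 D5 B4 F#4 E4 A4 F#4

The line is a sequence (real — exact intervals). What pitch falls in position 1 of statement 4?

C#4

The unit is 4 notes. Position-1 pitches of the 3 shown cells: E5, B4, F#4.
One more down a 4th gives C#4.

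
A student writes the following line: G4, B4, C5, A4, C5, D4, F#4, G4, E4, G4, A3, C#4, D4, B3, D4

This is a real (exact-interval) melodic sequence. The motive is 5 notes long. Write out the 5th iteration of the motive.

B2 D#3 E3 C#3 E3

Taking 5-note groups, the heads are G4, D4, A3: the pattern moves down a 4th.
Extending down a 4th: E3 → B2.
From B2 the exact shape gives B2 D#3 E3 C#3 E3.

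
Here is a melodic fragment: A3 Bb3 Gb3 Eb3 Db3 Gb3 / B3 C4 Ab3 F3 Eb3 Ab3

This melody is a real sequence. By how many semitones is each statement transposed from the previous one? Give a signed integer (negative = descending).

The 6-note cells begin on A3, B3 — each up a 2nd from the last.
A3→B3 is 59 − 57 = 2 semitones.

2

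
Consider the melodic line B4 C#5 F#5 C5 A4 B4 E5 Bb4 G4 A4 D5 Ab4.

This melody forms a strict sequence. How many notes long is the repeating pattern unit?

There are 12 notes; a 4-note unit gives 3 cells:
B4 C#5 F#5 C5 | A4 B4 E5 Bb4 | G4 A4 D5 Ab4
That's a consistent down a 2nd shift per cell, and no other grouping gives one.

4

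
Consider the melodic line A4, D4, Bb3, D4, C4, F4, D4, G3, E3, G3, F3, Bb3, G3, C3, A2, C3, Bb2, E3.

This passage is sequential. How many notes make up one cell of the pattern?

6

There are 18 notes; a 6-note unit gives 3 cells:
A4 D4 Bb3 D4 C4 F4 | D4 G3 E3 G3 F3 Bb3 | G3 C3 A2 C3 Bb2 E3
Every group is a transposition down a 5th of the one before; no shorter unit works.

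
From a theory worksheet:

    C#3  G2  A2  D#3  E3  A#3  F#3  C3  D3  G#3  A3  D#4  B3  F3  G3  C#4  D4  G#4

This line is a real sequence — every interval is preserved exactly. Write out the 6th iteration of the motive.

D5 Ab4 Bb4 E5 F5 B5

The 6-note cells begin on C#3, F#3, B3 — each up a 4th from the last.
Continuing the starts: E4 → A4 → D5.
From D5 the exact shape gives D5 Ab4 Bb4 E5 F5 B5.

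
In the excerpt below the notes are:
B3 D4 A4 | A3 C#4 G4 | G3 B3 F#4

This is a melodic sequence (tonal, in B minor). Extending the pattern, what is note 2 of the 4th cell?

A3

Grouping in 3s, the 2nd note of each cell is D4, C#4, B3.
One more down a 2nd gives A3.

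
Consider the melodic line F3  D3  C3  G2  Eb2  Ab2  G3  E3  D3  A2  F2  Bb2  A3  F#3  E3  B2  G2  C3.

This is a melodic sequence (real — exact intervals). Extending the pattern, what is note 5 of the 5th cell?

B2

Grouping in 6s, the 5th note of each cell is Eb2, F2, G2.
Extending up a 2nd: A2 → B2.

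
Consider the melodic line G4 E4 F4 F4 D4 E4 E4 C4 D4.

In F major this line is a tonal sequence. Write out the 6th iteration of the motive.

Bb3 G3 A3

Unit = 3 notes; the statements start on G4, F4, E4, moving down a 2nd each time.
Extending down a 2nd: D4 → C4 → Bb3.
From Bb3 the diatonic shape gives Bb3 G3 A3.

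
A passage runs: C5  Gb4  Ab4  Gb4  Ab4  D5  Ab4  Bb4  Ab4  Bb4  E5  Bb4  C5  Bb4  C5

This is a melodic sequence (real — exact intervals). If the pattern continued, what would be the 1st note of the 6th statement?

A#5

The unit is 5 notes. Position-1 pitches of the 3 shown cells: C5, D5, E5.
Carrying that up a 2nd forward: F#5 → G#5 → A#5.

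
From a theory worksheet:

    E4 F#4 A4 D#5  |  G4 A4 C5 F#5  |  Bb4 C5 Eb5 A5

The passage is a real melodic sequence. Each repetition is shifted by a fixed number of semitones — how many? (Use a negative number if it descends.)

With a 4-note motive the entries are E4, G4, Bb4, each up a 3rd from the previous.
E4→G4 is 67 − 64 = 3 semitones.

3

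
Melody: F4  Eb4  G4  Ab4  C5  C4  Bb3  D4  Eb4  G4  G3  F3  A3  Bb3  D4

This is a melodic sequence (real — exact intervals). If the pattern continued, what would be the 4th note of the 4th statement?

F3

With 5-note cells, note 4 of each statement runs Ab4, Eb4, Bb3.
From Bb3, down a 4th gives F3.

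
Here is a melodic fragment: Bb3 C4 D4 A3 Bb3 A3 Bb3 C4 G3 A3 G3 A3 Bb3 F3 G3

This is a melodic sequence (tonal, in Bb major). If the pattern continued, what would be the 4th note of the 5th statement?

D3

The unit is 5 notes. Position-4 pitches of the 3 shown cells: A3, G3, F3.
Extending down a 2nd: Eb3 → D3.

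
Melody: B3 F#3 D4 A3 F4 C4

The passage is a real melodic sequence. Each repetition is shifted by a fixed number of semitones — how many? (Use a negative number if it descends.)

3

With a 2-note motive the entries are B3, D4, F4, each up a 3rd from the previous.
B3 to D4 spans +3 semitones.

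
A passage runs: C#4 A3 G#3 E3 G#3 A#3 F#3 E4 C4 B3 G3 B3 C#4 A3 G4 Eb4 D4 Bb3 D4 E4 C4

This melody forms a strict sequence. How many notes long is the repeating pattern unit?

Try groups of 7 (3 cells in 21 notes):
C#4 A3 G#3 E3 G#3 A#3 F#3 | E4 C4 B3 G3 B3 C#4 A3 | G4 Eb4 D4 Bb3 D4 E4 C4
Every group is a transposition up a 3rd of the one before; no shorter unit works.

7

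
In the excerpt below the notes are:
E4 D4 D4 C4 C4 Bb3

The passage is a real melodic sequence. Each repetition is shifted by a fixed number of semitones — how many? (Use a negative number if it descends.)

Unit = 2 notes; the statements start on E4, D4, C4, moving down a 2nd each time.
Counting half-steps from E4 to D4: -2.

-2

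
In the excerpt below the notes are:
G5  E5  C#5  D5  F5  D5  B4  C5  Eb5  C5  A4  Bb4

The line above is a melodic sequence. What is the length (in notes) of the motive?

4

There are 12 notes; a 4-note unit gives 3 cells:
G5 E5 C#5 D5 | F5 D5 B4 C5 | Eb5 C5 A4 Bb4
That's a consistent down a 2nd shift per cell, and no other grouping gives one.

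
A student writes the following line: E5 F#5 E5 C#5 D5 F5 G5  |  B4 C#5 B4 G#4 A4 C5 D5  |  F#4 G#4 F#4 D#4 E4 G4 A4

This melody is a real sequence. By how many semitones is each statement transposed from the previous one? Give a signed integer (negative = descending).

-5

Unit = 7 notes; the statements start on E5, B4, F#4, moving down a 4th each time.
Counting half-steps from E5 to B4: -5.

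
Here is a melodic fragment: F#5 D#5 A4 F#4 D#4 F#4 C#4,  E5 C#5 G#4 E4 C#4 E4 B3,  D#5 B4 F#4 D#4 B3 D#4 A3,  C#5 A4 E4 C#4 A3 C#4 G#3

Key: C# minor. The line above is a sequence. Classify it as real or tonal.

Every note is diatonic to C# minor.
Cell 1 has -6 semitones from note 2 to 3, but cell 2 has -5 — the interval quality changes while the contour stays the same, which is the hallmark of a tonal sequence.

tonal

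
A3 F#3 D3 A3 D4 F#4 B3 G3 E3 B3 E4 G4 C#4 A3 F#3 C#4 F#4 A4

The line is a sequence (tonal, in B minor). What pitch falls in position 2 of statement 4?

B3

Grouping in 6s, the 2nd note of each cell is F#3, G3, A3.
One more up a 2nd gives B3.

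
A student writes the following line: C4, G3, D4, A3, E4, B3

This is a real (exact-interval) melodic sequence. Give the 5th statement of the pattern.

G#4 D#4

Taking 2-note groups, the heads are C4, D4, E4: the pattern moves up a 2nd.
Extending up a 2nd: F#4 → G#4.
From G#4 the exact shape gives G#4 D#4.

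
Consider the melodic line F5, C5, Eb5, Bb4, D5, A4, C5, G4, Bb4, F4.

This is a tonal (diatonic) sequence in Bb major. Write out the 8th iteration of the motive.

Unit = 2 notes; the statements start on F5, Eb5, D5, C5, Bb4, moving down a 2nd each time.
Continuing the starts: A4 → G4 → F4.
From F4 the diatonic shape gives F4 C4.

F4 C4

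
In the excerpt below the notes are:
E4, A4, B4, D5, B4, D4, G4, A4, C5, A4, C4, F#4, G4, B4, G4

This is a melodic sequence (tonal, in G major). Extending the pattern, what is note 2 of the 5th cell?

D4

The unit is 5 notes. Position-2 pitches of the 3 shown cells: A4, G4, F#4.
Extending down a 2nd: E4 → D4.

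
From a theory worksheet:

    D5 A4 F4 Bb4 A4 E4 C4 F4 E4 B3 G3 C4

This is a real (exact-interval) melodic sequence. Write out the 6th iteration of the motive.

Unit = 4 notes; the statements start on D5, A4, E4, moving down a 4th each time.
Carrying on: B3 → F#3 → C#3.
From C#3 the exact shape gives C#3 G#2 E2 A2.

C#3 G#2 E2 A2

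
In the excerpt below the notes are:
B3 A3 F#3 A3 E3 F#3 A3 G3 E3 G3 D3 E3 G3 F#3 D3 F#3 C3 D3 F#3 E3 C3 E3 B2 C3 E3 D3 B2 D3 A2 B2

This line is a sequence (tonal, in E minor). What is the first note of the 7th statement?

Taking 6-note groups, the heads are B3, A3, G3, F#3, E3: the pattern moves down a 2nd.
Extending the heads down a 2nd: D3 → C3.

C3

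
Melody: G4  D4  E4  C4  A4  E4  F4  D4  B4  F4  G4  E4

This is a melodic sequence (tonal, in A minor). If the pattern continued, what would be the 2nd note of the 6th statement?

The unit is 4 notes. Position-2 pitches of the 3 shown cells: D4, E4, F4.
Carrying that up a 2nd forward: G4 → A4 → B4.

B4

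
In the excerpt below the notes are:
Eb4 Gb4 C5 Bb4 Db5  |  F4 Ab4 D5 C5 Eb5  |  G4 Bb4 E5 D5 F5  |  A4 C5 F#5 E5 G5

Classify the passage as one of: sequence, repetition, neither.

sequence

Each 5-note cell is the previous one transposed up a 2nd.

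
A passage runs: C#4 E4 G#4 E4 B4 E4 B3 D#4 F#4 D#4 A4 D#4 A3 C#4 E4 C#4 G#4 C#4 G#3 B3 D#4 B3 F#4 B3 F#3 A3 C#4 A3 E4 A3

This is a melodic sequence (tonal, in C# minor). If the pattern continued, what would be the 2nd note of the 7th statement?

Grouping in 6s, the 2nd note of each cell is E4, D#4, C#4, B3, A3.
Carrying that down a 2nd forward: G#3 → F#3.

F#3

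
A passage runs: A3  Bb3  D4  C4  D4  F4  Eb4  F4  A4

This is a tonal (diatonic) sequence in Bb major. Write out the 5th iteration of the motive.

Unit = 3 notes; the statements start on A3, C4, Eb4, moving up a 3rd each time.
Carrying on: G4 → Bb4.
So cell 5 is Bb4 C5 Eb5.

Bb4 C5 Eb5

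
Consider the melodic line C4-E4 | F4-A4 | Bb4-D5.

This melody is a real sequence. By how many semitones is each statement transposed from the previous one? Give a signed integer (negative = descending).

Unit = 2 notes; the statements start on C4, F4, Bb4, moving up a 4th each time.
Counting half-steps from C4 to F4: 5.

5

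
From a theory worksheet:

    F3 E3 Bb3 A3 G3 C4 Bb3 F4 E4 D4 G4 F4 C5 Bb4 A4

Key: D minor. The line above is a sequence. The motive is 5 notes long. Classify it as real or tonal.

tonal

Every note is diatonic to D minor.
Cell 1 has -1 semitones from note 1 to 2, but cell 2 has -2 — the interval quality changes while the contour stays the same, which is the hallmark of a tonal sequence.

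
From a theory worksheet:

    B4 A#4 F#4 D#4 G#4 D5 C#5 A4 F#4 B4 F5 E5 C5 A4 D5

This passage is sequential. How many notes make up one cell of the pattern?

Try groups of 5 (3 cells in 15 notes):
B4 A#4 F#4 D#4 G#4 | D5 C#5 A4 F#4 B4 | F5 E5 C5 A4 D5
That's a consistent up a 3rd shift per cell, and no other grouping gives one.

5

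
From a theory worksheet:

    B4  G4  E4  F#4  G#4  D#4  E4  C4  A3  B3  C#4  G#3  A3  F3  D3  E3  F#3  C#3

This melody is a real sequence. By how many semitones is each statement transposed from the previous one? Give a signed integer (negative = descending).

The 6-note cells begin on B4, E4, A3 — each down a 5th from the last.
B4 to E4 spans -7 semitones.

-7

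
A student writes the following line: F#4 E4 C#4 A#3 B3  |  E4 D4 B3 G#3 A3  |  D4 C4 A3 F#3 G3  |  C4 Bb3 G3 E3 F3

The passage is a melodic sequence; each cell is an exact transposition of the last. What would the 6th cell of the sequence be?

The 5-note cells begin on F#4, E4, D4, C4 — each down a 2nd from the last.
Carrying on: Bb3 → Ab3.
Statement 6 starts on Ab3 and keeps the same exact contour: Ab3 Gb3 Eb3 C3 Db3.

Ab3 Gb3 Eb3 C3 Db3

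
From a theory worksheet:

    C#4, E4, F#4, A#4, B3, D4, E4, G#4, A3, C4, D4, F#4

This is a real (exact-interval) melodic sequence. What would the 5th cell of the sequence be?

Unit = 4 notes; the statements start on C#4, B3, A3, moving down a 2nd each time.
Carrying on: G3 → F3.
So cell 5 is F3 Ab3 Bb3 D4.

F3 Ab3 Bb3 D4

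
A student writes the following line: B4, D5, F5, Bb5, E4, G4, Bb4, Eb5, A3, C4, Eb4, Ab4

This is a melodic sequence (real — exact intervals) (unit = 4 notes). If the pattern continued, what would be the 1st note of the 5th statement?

The unit is 4 notes. Position-1 pitches of the 3 shown cells: B4, E4, A3.
Carrying that down a 5th forward: D3 → G2.

G2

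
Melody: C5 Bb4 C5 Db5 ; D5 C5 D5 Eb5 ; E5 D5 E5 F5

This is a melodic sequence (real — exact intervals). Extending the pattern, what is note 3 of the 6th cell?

A#5

The unit is 4 notes. Position-3 pitches of the 3 shown cells: C5, D5, E5.
Extending up a 2nd: F#5 → G#5 → A#5.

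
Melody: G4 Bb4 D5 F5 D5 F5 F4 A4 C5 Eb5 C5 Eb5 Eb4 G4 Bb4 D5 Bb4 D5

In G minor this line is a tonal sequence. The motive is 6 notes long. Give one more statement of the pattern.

D4 F4 A4 C5 A4 C5

With a 6-note motive the entries are G4, F4, Eb4, each down a 2nd from the previous.
Statement 4 starts on D4 and keeps the same diatonic contour: D4 F4 A4 C5 A4 C5.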